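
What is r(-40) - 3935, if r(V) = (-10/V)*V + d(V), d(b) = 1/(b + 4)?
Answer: -142021/36 ≈ -3945.0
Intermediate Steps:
d(b) = 1/(4 + b)
r(V) = -10 + 1/(4 + V) (r(V) = (-10/V)*V + 1/(4 + V) = -10 + 1/(4 + V))
r(-40) - 3935 = (-39 - 10*(-40))/(4 - 40) - 3935 = (-39 + 400)/(-36) - 3935 = -1/36*361 - 3935 = -361/36 - 3935 = -142021/36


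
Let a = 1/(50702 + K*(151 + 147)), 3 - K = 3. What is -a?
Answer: -1/50702 ≈ -1.9723e-5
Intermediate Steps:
K = 0 (K = 3 - 1*3 = 3 - 3 = 0)
a = 1/50702 (a = 1/(50702 + 0*(151 + 147)) = 1/(50702 + 0*298) = 1/(50702 + 0) = 1/50702 ≈ 1.9723e-5)
-a = -1*1/50702 = -1/50702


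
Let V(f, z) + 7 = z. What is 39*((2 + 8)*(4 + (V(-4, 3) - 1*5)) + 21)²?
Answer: 32799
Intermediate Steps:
V(f, z) = -7 + z
39*((2 + 8)*(4 + (V(-4, 3) - 1*5)) + 21)² = 39*((2 + 8)*(4 + ((-7 + 3) - 1*5)) + 21)² = 39*(10*(4 + (-4 - 5)) + 21)² = 39*(10*(4 - 9) + 21)² = 39*(10*(-5) + 21)² = 39*(-50 + 21)² = 39*(-29)² = 39*841 = 32799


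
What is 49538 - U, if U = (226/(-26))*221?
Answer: 51459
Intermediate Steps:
U = -1921 (U = (226*(-1/26))*221 = -113/13*221 = -1921)
49538 - U = 49538 - 1*(-1921) = 49538 + 1921 = 51459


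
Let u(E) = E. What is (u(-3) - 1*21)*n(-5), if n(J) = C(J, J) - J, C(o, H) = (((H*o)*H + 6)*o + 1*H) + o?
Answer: -14160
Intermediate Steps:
C(o, H) = H + o + o*(6 + o*H²) (C(o, H) = ((o*H² + 6)*o + H) + o = ((6 + o*H²)*o + H) + o = (o*(6 + o*H²) + H) + o = (H + o*(6 + o*H²)) + o = H + o + o*(6 + o*H²))
n(J) = J⁴ + 7*J (n(J) = (J + 7*J + J²*J²) - J = (J + 7*J + J⁴) - J = (J⁴ + 8*J) - J = J⁴ + 7*J)
(u(-3) - 1*21)*n(-5) = (-3 - 1*21)*(-5*(7 + (-5)³)) = (-3 - 21)*(-5*(7 - 125)) = -(-120)*(-118) = -24*590 = -14160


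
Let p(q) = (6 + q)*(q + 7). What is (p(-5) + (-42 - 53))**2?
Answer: 8649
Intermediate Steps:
p(q) = (6 + q)*(7 + q)
(p(-5) + (-42 - 53))**2 = ((42 + (-5)**2 + 13*(-5)) + (-42 - 53))**2 = ((42 + 25 - 65) - 95)**2 = (2 - 95)**2 = (-93)**2 = 8649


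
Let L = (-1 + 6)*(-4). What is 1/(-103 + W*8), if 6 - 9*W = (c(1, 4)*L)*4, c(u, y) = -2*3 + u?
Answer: -9/4079 ≈ -0.0022064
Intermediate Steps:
c(u, y) = -6 + u
L = -20 (L = 5*(-4) = -20)
W = -394/9 (W = ⅔ - (-6 + 1)*(-20)*4/9 = ⅔ - (-5*(-20))*4/9 = ⅔ - 100*4/9 = ⅔ - ⅑*400 = ⅔ - 400/9 = -394/9 ≈ -43.778)
1/(-103 + W*8) = 1/(-103 - 394/9*8) = 1/(-103 - 3152/9) = 1/(-4079/9) = -9/4079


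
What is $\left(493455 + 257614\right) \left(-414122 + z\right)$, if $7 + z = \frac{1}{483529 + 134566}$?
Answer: $- \frac{192251931258187526}{618095} \approx -3.1104 \cdot 10^{11}$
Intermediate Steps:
$z = - \frac{4326664}{618095}$ ($z = -7 + \frac{1}{483529 + 134566} = -7 + \frac{1}{618095} = - \frac{4326664}{618095} \approx -7.0$)
$\left(493455 + 257614\right) \left(-414122 + z\right) = \left(493455 + 257614\right) \left(-414122 - \frac{4326664}{618095}\right) = 751069 \left(- \frac{255971064254}{618095}\right) = - \frac{192251931258187526}{618095}$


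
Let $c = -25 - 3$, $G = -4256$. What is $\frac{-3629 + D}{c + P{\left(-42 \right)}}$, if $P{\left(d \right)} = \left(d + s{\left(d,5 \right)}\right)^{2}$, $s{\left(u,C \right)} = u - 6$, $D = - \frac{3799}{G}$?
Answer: $- \frac{15441225}{34354432} \approx -0.44947$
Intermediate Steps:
$D = \frac{3799}{4256}$ ($D = - \frac{3799}{-4256} = \left(-3799\right) \left(- \frac{1}{4256}\right) = \frac{3799}{4256} \approx 0.89262$)
$s{\left(u,C \right)} = -6 + u$ ($s{\left(u,C \right)} = u - 6 = -6 + u$)
$P{\left(d \right)} = \left(-6 + 2 d\right)^{2}$ ($P{\left(d \right)} = \left(d + \left(-6 + d\right)\right)^{2} = \left(-6 + 2 d\right)^{2}$)
$c = -28$ ($c = -25 - 3 = -28$)
$\frac{-3629 + D}{c + P{\left(-42 \right)}} = \frac{-3629 + \frac{3799}{4256}}{-28 + 4 \left(-3 - 42\right)^{2}} = - \frac{15441225}{4256 \left(-28 + 4 \left(-45\right)^{2}\right)} = - \frac{15441225}{4256 \left(-28 + 4 \cdot 2025\right)} = - \frac{15441225}{4256 \left(-28 + 8100\right)} = - \frac{15441225}{4256 \cdot 8072} = \left(- \frac{15441225}{4256}\right) \frac{1}{8072} = - \frac{15441225}{34354432}$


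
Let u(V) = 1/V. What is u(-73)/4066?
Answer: -1/296818 ≈ -3.3691e-6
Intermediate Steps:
u(-73)/4066 = 1/(-73*4066) = -1/73*1/4066 = -1/296818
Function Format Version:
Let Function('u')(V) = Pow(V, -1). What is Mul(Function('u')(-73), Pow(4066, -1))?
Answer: Rational(-1, 296818) ≈ -3.3691e-6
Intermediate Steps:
Mul(Function('u')(-73), Pow(4066, -1)) = Mul(Pow(-73, -1), Pow(4066, -1)) = Mul(Rational(-1, 73), Rational(1, 4066)) = Rational(-1, 296818)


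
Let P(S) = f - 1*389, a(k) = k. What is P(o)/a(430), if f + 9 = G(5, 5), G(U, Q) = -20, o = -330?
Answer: -209/215 ≈ -0.97209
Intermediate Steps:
f = -29 (f = -9 - 20 = -29)
P(S) = -418 (P(S) = -29 - 1*389 = -29 - 389 = -418)
P(o)/a(430) = -418/430 = -418*1/430 = -209/215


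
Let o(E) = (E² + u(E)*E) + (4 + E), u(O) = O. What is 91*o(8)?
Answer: 12740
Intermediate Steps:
o(E) = 4 + E + 2*E² (o(E) = (E² + E*E) + (4 + E) = (E² + E²) + (4 + E) = 2*E² + (4 + E) = 4 + E + 2*E²)
91*o(8) = 91*(4 + 8 + 2*8²) = 91*(4 + 8 + 2*64) = 91*(4 + 8 + 128) = 91*140 = 12740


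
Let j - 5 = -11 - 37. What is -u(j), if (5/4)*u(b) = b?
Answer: 172/5 ≈ 34.400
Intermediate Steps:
j = -43 (j = 5 + (-11 - 37) = 5 - 48 = -43)
u(b) = 4*b/5
-u(j) = -4*(-43)/5 = -1*(-172/5) = 172/5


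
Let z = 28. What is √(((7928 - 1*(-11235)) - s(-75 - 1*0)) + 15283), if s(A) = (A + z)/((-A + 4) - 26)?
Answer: √96761305/53 ≈ 185.60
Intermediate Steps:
s(A) = (28 + A)/(-22 - A) (s(A) = (A + 28)/((-A + 4) - 26) = (28 + A)/((4 - A) - 26) = (28 + A)/(-22 - A))
√(((7928 - 1*(-11235)) - s(-75 - 1*0)) + 15283) = √(((7928 - 1*(-11235)) - (-28 - (-75 - 1*0))/(22 + (-75 - 1*0))) + 15283) = √(((7928 + 11235) - (-28 - (-75 + 0))/(22 + (-75 + 0))) + 15283) = √((19163 - (-28 - 1*(-75))/(22 - 75)) + 15283) = √((19163 - (-28 + 75)/(-53)) + 15283) = √((19163 - (-1)*47/53) + 15283) = √((19163 - 1*(-47/53)) + 15283) = √((19163 + 47/53) + 15283) = √(1015686/53 + 15283) = √(1825685/53) = √96761305/53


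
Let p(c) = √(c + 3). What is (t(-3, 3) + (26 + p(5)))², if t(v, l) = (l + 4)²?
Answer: 5633 + 300*√2 ≈ 6057.3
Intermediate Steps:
t(v, l) = (4 + l)²
p(c) = √(3 + c)
(t(-3, 3) + (26 + p(5)))² = ((4 + 3)² + (26 + √(3 + 5)))² = (7² + (26 + √8))² = (49 + (26 + 2*√2))² = (75 + 2*√2)²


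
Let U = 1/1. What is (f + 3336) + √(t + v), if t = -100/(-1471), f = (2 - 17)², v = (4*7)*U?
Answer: 3561 + 2*√15183662/1471 ≈ 3566.3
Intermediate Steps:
U = 1
v = 28 (v = (4*7)*1 = 28*1 = 28)
f = 225 (f = (-15)² = 225)
t = 100/1471 (t = -100*(-1/1471) = 100/1471 ≈ 0.067981)
(f + 3336) + √(t + v) = (225 + 3336) + √(100/1471 + 28) = 3561 + √(41288/1471) = 3561 + 2*√15183662/1471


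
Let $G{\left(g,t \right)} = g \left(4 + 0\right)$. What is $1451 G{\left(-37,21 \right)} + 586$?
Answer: $-214162$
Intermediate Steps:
$G{\left(g,t \right)} = 4 g$ ($G{\left(g,t \right)} = g 4 = 4 g$)
$1451 G{\left(-37,21 \right)} + 586 = 1451 \cdot 4 \left(-37\right) + 586 = 1451 \left(-148\right) + 586 = -214748 + 586 = -214162$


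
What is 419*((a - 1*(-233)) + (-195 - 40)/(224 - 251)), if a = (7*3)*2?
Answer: 3209540/27 ≈ 1.1887e+5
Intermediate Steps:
a = 42 (a = 21*2 = 42)
419*((a - 1*(-233)) + (-195 - 40)/(224 - 251)) = 419*((42 - 1*(-233)) + (-195 - 40)/(224 - 251)) = 419*((42 + 233) - 235/(-27)) = 419*(275 - 235*(-1/27)) = 419*(275 + 235/27) = 419*(7660/27) = 3209540/27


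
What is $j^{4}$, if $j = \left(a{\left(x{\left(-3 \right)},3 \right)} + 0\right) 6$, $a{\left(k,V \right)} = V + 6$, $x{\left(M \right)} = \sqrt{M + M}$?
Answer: $8503056$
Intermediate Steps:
$x{\left(M \right)} = \sqrt{2} \sqrt{M}$ ($x{\left(M \right)} = \sqrt{2 M} = \sqrt{2} \sqrt{M}$)
$a{\left(k,V \right)} = 6 + V$
$j = 54$ ($j = \left(\left(6 + 3\right) + 0\right) 6 = \left(9 + 0\right) 6 = 9 \cdot 6 = 54$)
$j^{4} = 54^{4} = 8503056$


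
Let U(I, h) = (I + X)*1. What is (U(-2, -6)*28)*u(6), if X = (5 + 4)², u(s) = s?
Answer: 13272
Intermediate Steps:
X = 81 (X = 9² = 81)
U(I, h) = 81 + I (U(I, h) = (I + 81)*1 = (81 + I)*1 = 81 + I)
(U(-2, -6)*28)*u(6) = ((81 - 2)*28)*6 = (79*28)*6 = 2212*6 = 13272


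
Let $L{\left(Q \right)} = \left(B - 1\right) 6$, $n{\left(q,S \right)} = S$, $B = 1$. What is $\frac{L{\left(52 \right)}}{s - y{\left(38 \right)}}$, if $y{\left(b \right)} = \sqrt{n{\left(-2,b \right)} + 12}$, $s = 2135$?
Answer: $0$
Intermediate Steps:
$L{\left(Q \right)} = 0$ ($L{\left(Q \right)} = \left(1 - 1\right) 6 = 0 \cdot 6 = 0$)
$y{\left(b \right)} = \sqrt{12 + b}$ ($y{\left(b \right)} = \sqrt{b + 12} = \sqrt{12 + b}$)
$\frac{L{\left(52 \right)}}{s - y{\left(38 \right)}} = \frac{0}{2135 - \sqrt{12 + 38}} = \frac{0}{2135 - \sqrt{50}} = \frac{0}{2135 - 5 \sqrt{2}} = 0$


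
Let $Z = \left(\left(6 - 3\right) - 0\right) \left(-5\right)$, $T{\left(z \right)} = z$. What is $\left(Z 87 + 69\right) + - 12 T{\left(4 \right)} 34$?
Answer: $-2868$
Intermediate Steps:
$Z = -15$ ($Z = \left(3 + 0\right) \left(-5\right) = 3 \left(-5\right) = -15$)
$\left(Z 87 + 69\right) + - 12 T{\left(4 \right)} 34 = \left(\left(-15\right) 87 + 69\right) + \left(-12\right) 4 \cdot 34 = \left(-1305 + 69\right) - 1632 = -1236 - 1632 = -2868$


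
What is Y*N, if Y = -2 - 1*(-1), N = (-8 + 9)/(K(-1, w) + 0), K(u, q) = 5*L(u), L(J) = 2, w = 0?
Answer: -1/10 ≈ -0.10000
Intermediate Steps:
K(u, q) = 10 (K(u, q) = 5*2 = 10)
N = 1/10 (N = (-8 + 9)/(10 + 0) = 1/10 ≈ 0.10000)
Y = -1 (Y = -2 + 1 = -1)
Y*N = -1*1/10 = -1/10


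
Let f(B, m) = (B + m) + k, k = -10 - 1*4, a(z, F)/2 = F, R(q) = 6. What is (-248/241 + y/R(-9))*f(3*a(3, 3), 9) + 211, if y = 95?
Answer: 583397/1446 ≈ 403.46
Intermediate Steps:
a(z, F) = 2*F
k = -14 (k = -10 - 4 = -14)
f(B, m) = -14 + B + m (f(B, m) = (B + m) - 14 = -14 + B + m)
(-248/241 + y/R(-9))*f(3*a(3, 3), 9) + 211 = (-248/241 + 95/6)*(-14 + 3*(2*3) + 9) + 211 = (-248*1/241 + 95*(⅙))*(-14 + 3*6 + 9) + 211 = (-248/241 + 95/6)*(-14 + 18 + 9) + 211 = (21407/1446)*13 + 211 = 278291/1446 + 211 = 583397/1446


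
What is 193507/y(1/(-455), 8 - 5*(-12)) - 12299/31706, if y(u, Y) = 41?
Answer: 6134828683/1299946 ≈ 4719.3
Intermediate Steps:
193507/y(1/(-455), 8 - 5*(-12)) - 12299/31706 = 193507/41 - 12299/31706 = 6134828683/1299946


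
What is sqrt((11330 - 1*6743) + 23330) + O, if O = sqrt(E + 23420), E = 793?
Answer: sqrt(24213) + sqrt(27917) ≈ 322.69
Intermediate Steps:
O = sqrt(24213) (O = sqrt(793 + 23420) = sqrt(24213) ≈ 155.61)
sqrt((11330 - 1*6743) + 23330) + O = sqrt((11330 - 1*6743) + 23330) + sqrt(24213) = sqrt((11330 - 6743) + 23330) + sqrt(24213) = sqrt(4587 + 23330) + sqrt(24213) = sqrt(27917) + sqrt(24213) = sqrt(24213) + sqrt(27917)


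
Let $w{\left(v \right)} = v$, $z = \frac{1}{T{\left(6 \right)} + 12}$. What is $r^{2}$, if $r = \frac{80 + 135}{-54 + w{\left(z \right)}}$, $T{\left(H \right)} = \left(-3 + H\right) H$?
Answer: $\frac{41602500}{2621161} \approx 15.872$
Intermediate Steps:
$T{\left(H \right)} = H \left(-3 + H\right)$
$z = \frac{1}{30}$ ($z = \frac{1}{6 \left(-3 + 6\right) + 12} = \frac{1}{6 \cdot 3 + 12} = \frac{1}{18 + 12} = \frac{1}{30} \approx 0.033333$)
$r = - \frac{6450}{1619}$ ($r = \frac{80 + 135}{-54 + \frac{1}{30}} = \frac{215}{- \frac{1619}{30}} = 215 \left(- \frac{30}{1619}\right) = - \frac{6450}{1619} \approx -3.9839$)
$r^{2} = \left(- \frac{6450}{1619}\right)^{2} = \frac{41602500}{2621161}$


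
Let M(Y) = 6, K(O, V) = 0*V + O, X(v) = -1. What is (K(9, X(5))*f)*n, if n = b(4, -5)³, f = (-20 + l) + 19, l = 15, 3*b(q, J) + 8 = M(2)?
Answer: -112/3 ≈ -37.333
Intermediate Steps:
K(O, V) = O (K(O, V) = 0 + O = O)
b(q, J) = -⅔ (b(q, J) = -8/3 + (⅓)*6 = -8/3 + 2 = -⅔)
f = 14 (f = (-20 + 15) + 19 = -5 + 19 = 14)
n = -8/27 (n = (-⅔)³ = -8/27 ≈ -0.29630)
(K(9, X(5))*f)*n = (9*14)*(-8/27) = 126*(-8/27) = -112/3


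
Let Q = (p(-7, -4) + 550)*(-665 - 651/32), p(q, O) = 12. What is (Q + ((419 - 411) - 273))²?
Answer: 38030051256201/256 ≈ 1.4855e+11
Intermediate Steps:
Q = -6162611/16 (Q = (12 + 550)*(-665 - 651/32) = 562*(-665 - 651*1/32) = 562*(-665 - 651/32) = 562*(-21931/32) = -6162611/16 ≈ -3.8516e+5)
(Q + ((419 - 411) - 273))² = (-6162611/16 + ((419 - 411) - 273))² = (-6162611/16 + (8 - 273))² = (-6162611/16 - 265)² = (-6166851/16)² = 38030051256201/256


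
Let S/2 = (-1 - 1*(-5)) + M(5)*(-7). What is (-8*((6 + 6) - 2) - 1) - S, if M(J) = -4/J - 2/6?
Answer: -1573/15 ≈ -104.87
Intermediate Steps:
M(J) = -⅓ - 4/J (M(J) = -4/J - 2*⅙ = -4/J - ⅓ = -⅓ - 4/J)
S = 358/15 (S = 2*((-1 - 1*(-5)) + ((⅓)*(-12 - 1*5)/5)*(-7)) = 2*((-1 + 5) + ((⅓)*(⅕)*(-12 - 5))*(-7)) = 2*(4 + ((⅓)*(⅕)*(-17))*(-7)) = 2*(4 - 17/15*(-7)) = 2*(4 + 119/15) = 2*(179/15) = 358/15 ≈ 23.867)
(-8*((6 + 6) - 2) - 1) - S = (-8*((6 + 6) - 2) - 1) - 1*358/15 = (-8*(12 - 2) - 1) - 358/15 = (-8*10 - 1) - 358/15 = (-80 - 1) - 358/15 = -81 - 358/15 = -1573/15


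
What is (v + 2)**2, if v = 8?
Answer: 100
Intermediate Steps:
(v + 2)**2 = (8 + 2)**2 = 10**2 = 100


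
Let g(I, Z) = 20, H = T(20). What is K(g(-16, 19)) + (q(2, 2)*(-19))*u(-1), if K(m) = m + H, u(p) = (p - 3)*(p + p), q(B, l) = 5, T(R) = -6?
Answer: -746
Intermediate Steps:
u(p) = 2*p*(-3 + p) (u(p) = (-3 + p)*(2*p) = 2*p*(-3 + p))
H = -6
K(m) = -6 + m (K(m) = m - 6 = -6 + m)
K(g(-16, 19)) + (q(2, 2)*(-19))*u(-1) = (-6 + 20) + (5*(-19))*(2*(-1)*(-3 - 1)) = 14 - 190*(-1)*(-4) = 14 - 95*8 = 14 - 760 = -746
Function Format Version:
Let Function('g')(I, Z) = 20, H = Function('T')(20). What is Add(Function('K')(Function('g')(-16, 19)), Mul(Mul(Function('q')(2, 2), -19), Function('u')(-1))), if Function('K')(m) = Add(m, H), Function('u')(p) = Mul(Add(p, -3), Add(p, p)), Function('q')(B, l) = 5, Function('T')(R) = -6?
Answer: -746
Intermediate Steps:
Function('u')(p) = Mul(2, p, Add(-3, p)) (Function('u')(p) = Mul(Add(-3, p), Mul(2, p)) = Mul(2, p, Add(-3, p)))
H = -6
Function('K')(m) = Add(-6, m) (Function('K')(m) = Add(m, -6) = Add(-6, m))
Add(Function('K')(Function('g')(-16, 19)), Mul(Mul(Function('q')(2, 2), -19), Function('u')(-1))) = Add(Add(-6, 20), Mul(Mul(5, -19), Mul(2, -1, Add(-3, -1)))) = Add(14, Mul(-95, Mul(2, -1, -4))) = Add(14, Mul(-95, 8)) = Add(14, -760) = -746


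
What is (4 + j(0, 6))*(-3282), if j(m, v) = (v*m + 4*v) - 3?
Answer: -82050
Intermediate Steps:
j(m, v) = -3 + 4*v + m*v (j(m, v) = (m*v + 4*v) - 3 = (4*v + m*v) - 3 = -3 + 4*v + m*v)
(4 + j(0, 6))*(-3282) = (4 + (-3 + 4*6 + 0*6))*(-3282) = (4 + (-3 + 24 + 0))*(-3282) = (4 + 21)*(-3282) = 25*(-3282) = -82050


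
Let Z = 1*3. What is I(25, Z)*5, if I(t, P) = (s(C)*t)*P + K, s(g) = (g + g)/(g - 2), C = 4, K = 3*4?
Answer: 1560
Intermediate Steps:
K = 12
Z = 3
s(g) = 2*g/(-2 + g) (s(g) = (2*g)/(-2 + g) = 2*g/(-2 + g))
I(t, P) = 12 + 4*P*t (I(t, P) = ((2*4/(-2 + 4))*t)*P + 12 = ((2*4/2)*t)*P + 12 = ((2*4*(½))*t)*P + 12 = (4*t)*P + 12 = 4*P*t + 12 = 12 + 4*P*t)
I(25, Z)*5 = (12 + 4*3*25)*5 = (12 + 300)*5 = 312*5 = 1560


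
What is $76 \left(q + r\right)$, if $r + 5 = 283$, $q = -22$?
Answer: $19456$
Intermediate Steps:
$r = 278$ ($r = -5 + 283 = 278$)
$76 \left(q + r\right) = 76 \left(-22 + 278\right) = 76 \cdot 256 = 19456$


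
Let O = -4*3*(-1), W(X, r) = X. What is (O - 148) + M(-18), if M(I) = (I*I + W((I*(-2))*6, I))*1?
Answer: 404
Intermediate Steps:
M(I) = I**2 - 12*I (M(I) = (I*I + (I*(-2))*6)*1 = (I**2 - 2*I*6)*1 = (I**2 - 12*I)*1 = I**2 - 12*I)
O = 12 (O = -12*(-1) = 12)
(O - 148) + M(-18) = (12 - 148) - 18*(-12 - 18) = -136 - 18*(-30) = -136 + 540 = 404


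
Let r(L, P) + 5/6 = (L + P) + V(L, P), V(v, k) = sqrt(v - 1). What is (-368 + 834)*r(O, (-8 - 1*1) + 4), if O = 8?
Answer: 3029/3 + 466*sqrt(7) ≈ 2242.6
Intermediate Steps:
V(v, k) = sqrt(-1 + v)
r(L, P) = -5/6 + L + P + sqrt(-1 + L) (r(L, P) = -5/6 + ((L + P) + sqrt(-1 + L)) = -5/6 + (L + P + sqrt(-1 + L)) = -5/6 + L + P + sqrt(-1 + L))
(-368 + 834)*r(O, (-8 - 1*1) + 4) = (-368 + 834)*(-5/6 + 8 + ((-8 - 1*1) + 4) + sqrt(-1 + 8)) = 466*(-5/6 + 8 + ((-8 - 1) + 4) + sqrt(7)) = 466*(-5/6 + 8 + (-9 + 4) + sqrt(7)) = 466*(-5/6 + 8 - 5 + sqrt(7)) = 466*(13/6 + sqrt(7)) = 3029/3 + 466*sqrt(7)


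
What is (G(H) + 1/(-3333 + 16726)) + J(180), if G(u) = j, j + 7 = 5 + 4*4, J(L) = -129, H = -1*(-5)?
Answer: -1540194/13393 ≈ -115.00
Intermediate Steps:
H = 5
j = 14 (j = -7 + (5 + 4*4) = -7 + (5 + 16) = -7 + 21 = 14)
G(u) = 14
(G(H) + 1/(-3333 + 16726)) + J(180) = (14 + 1/(-3333 + 16726)) - 129 = (14 + 1/13393) - 129 = 187503/13393 - 129 = -1540194/13393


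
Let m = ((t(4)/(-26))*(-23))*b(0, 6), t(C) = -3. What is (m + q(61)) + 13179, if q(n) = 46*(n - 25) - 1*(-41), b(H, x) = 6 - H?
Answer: 193181/13 ≈ 14860.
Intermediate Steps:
m = -207/13 (m = (-3/(-26)*(-23))*(6 - 1*0) = (-3*(-1/26)*(-23))*(6 + 0) = ((3/26)*(-23))*6 = -69/26*6 = -207/13 ≈ -15.923)
q(n) = -1109 + 46*n (q(n) = 46*(-25 + n) + 41 = (-1150 + 46*n) + 41 = -1109 + 46*n)
(m + q(61)) + 13179 = (-207/13 + (-1109 + 46*61)) + 13179 = (-207/13 + (-1109 + 2806)) + 13179 = (-207/13 + 1697) + 13179 = 21854/13 + 13179 = 193181/13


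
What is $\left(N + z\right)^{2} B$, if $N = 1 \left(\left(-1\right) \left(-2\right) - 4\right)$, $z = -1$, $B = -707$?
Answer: $-6363$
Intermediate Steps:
$N = -2$ ($N = 1 \left(2 - 4\right) = 1 \left(-2\right) = -2$)
$\left(N + z\right)^{2} B = \left(-2 - 1\right)^{2} \left(-707\right) = \left(-3\right)^{2} \left(-707\right) = 9 \left(-707\right) = -6363$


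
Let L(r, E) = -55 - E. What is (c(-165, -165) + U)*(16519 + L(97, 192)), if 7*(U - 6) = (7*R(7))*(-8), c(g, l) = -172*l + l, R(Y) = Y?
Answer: 458300880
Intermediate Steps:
c(g, l) = -171*l
U = -50 (U = 6 + ((7*7)*(-8))/7 = 6 + (49*(-8))/7 = 6 + (⅐)*(-392) = 6 - 56 = -50)
(c(-165, -165) + U)*(16519 + L(97, 192)) = (-171*(-165) - 50)*(16519 + (-55 - 1*192)) = (28215 - 50)*(16519 + (-55 - 192)) = 28165*(16519 - 247) = 28165*16272 = 458300880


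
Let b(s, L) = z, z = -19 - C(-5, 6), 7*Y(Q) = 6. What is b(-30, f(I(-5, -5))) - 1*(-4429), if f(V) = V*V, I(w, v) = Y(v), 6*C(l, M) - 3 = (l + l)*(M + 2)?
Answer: 26537/6 ≈ 4422.8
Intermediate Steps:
C(l, M) = ½ + l*(2 + M)/3 (C(l, M) = ½ + ((l + l)*(M + 2))/6 = ½ + ((2*l)*(2 + M))/6 = ½ + (2*l*(2 + M))/6 = ½ + l*(2 + M)/3)
Y(Q) = 6/7 (Y(Q) = (⅐)*6 = 6/7)
z = -37/6 (z = -19 - (½ + (⅔)*(-5) + (⅓)*6*(-5)) = -19 - (½ - 10/3 - 10) = -19 - 1*(-77/6) = -19 + 77/6 = -37/6 ≈ -6.1667)
I(w, v) = 6/7
f(V) = V²
b(s, L) = -37/6
b(-30, f(I(-5, -5))) - 1*(-4429) = -37/6 - 1*(-4429) = -37/6 + 4429 = 26537/6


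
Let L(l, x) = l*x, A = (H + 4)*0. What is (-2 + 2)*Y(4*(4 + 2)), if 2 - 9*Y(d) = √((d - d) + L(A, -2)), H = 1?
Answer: 0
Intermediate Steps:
A = 0 (A = (1 + 4)*0 = 5*0 = 0)
Y(d) = 2/9 (Y(d) = 2/9 - √((d - d) + 0*(-2))/9 = 2/9 - √(0 + 0)/9 = 2/9 - √0/9 = 2/9 - ⅑*0 = 2/9 + 0 = 2/9)
(-2 + 2)*Y(4*(4 + 2)) = (-2 + 2)*(2/9) = 0*(2/9) = 0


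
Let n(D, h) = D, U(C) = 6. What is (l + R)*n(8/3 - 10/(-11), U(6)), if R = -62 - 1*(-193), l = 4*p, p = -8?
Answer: 354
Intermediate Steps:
l = -32 (l = 4*(-8) = -32)
R = 131 (R = -62 + 193 = 131)
(l + R)*n(8/3 - 10/(-11), U(6)) = (-32 + 131)*(8/3 - 10/(-11)) = 99*(8*(⅓) - 10*(-1/11)) = 99*(8/3 + 10/11) = 99*(118/33) = 354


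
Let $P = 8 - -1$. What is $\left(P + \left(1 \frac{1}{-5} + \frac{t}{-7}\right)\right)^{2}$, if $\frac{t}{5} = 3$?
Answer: $\frac{54289}{1225} \approx 44.318$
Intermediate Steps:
$t = 15$ ($t = 5 \cdot 3 = 15$)
$P = 9$ ($P = 8 + 1 = 9$)
$\left(P + \left(1 \frac{1}{-5} + \frac{t}{-7}\right)\right)^{2} = \left(9 + \left(1 \frac{1}{-5} + \frac{15}{-7}\right)\right)^{2} = \left(9 + \left(1 \left(- \frac{1}{5}\right) + 15 \left(- \frac{1}{7}\right)\right)\right)^{2} = \left(9 - \frac{82}{35}\right)^{2} = \left(\frac{233}{35}\right)^{2} = \frac{54289}{1225}$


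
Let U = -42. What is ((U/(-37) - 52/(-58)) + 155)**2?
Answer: 28390565025/1151329 ≈ 24659.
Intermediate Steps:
((U/(-37) - 52/(-58)) + 155)**2 = ((-42/(-37) - 52/(-58)) + 155)**2 = ((-42*(-1/37) - 52*(-1/58)) + 155)**2 = ((42/37 + 26/29) + 155)**2 = (2180/1073 + 155)**2 = (168495/1073)**2 = 28390565025/1151329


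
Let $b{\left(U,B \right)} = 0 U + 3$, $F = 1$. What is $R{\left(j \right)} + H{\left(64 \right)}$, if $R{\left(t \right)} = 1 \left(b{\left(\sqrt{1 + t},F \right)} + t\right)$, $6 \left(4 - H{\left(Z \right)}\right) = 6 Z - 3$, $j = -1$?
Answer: $- \frac{115}{2} \approx -57.5$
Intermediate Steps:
$b{\left(U,B \right)} = 3$ ($b{\left(U,B \right)} = 0 + 3 = 3$)
$H{\left(Z \right)} = \frac{9}{2} - Z$ ($H{\left(Z \right)} = 4 - \frac{6 Z - 3}{6} = 4 - \frac{-3 + 6 Z}{6} = 4 - \left(- \frac{1}{2} + Z\right) = \frac{9}{2} - Z$)
$R{\left(t \right)} = 3 + t$ ($R{\left(t \right)} = 1 \left(3 + t\right) = 3 + t$)
$R{\left(j \right)} + H{\left(64 \right)} = \left(3 - 1\right) + \left(\frac{9}{2} - 64\right) = 2 + \left(\frac{9}{2} - 64\right) = 2 - \frac{119}{2} = - \frac{115}{2}$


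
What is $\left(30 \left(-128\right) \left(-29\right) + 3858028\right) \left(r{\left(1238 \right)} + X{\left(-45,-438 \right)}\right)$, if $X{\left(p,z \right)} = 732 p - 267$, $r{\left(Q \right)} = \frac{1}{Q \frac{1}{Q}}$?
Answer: $-131807497928$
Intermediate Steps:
$r{\left(Q \right)} = 1$ ($r{\left(Q \right)} = 1^{-1} = 1$)
$X{\left(p,z \right)} = -267 + 732 p$
$\left(30 \left(-128\right) \left(-29\right) + 3858028\right) \left(r{\left(1238 \right)} + X{\left(-45,-438 \right)}\right) = \left(30 \left(-128\right) \left(-29\right) + 3858028\right) \left(1 + \left(-267 + 732 \left(-45\right)\right)\right) = \left(\left(-3840\right) \left(-29\right) + 3858028\right) \left(1 - 33207\right) = \left(111360 + 3858028\right) \left(1 - 33207\right) = 3969388 \left(-33206\right) = -131807497928$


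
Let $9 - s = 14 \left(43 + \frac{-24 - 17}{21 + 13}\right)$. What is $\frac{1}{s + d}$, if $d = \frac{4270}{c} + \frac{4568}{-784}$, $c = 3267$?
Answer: $- \frac{5442822}{3160304753} \approx -0.0017222$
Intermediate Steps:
$d = - \frac{1446997}{320166}$ ($d = \frac{4270}{3267} + \frac{4568}{-784} = 4270 \cdot \frac{1}{3267} + 4568 \left(- \frac{1}{784}\right) = \frac{4270}{3267} - \frac{571}{98} = - \frac{1446997}{320166} \approx -4.5195$)
$s = - \frac{9794}{17}$ ($s = 9 - 14 \left(43 + \frac{-24 - 17}{21 + 13}\right) = 9 - 14 \left(43 - \frac{41}{34}\right) = 9 - 14 \cdot \frac{1421}{34} = 9 - \frac{9947}{17} = - \frac{9794}{17} \approx -576.12$)
$\frac{1}{s + d} = \frac{1}{- \frac{9794}{17} - \frac{1446997}{320166}} = \frac{1}{- \frac{3160304753}{5442822}} = - \frac{5442822}{3160304753}$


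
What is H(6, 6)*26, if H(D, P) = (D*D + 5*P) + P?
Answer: 1872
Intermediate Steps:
H(D, P) = D² + 6*P (H(D, P) = (D² + 5*P) + P = D² + 6*P)
H(6, 6)*26 = (6² + 6*6)*26 = (36 + 36)*26 = 72*26 = 1872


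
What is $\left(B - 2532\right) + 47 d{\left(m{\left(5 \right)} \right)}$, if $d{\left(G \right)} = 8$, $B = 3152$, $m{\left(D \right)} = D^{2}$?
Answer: $996$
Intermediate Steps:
$\left(B - 2532\right) + 47 d{\left(m{\left(5 \right)} \right)} = \left(3152 - 2532\right) + 47 \cdot 8 = 620 + 376 = 996$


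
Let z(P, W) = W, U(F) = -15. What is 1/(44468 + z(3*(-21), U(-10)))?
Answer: 1/44453 ≈ 2.2496e-5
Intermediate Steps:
1/(44468 + z(3*(-21), U(-10))) = 1/(44468 - 15) = 1/44453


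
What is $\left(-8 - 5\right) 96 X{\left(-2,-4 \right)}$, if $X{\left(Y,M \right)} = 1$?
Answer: $-1248$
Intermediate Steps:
$\left(-8 - 5\right) 96 X{\left(-2,-4 \right)} = \left(-8 - 5\right) 96 \cdot 1 = \left(-13\right) 96 \cdot 1 = \left(-1248\right) 1 = -1248$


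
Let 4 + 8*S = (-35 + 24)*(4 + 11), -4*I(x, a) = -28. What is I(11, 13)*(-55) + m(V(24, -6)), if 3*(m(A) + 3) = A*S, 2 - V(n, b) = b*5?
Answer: -1840/3 ≈ -613.33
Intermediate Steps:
I(x, a) = 7 (I(x, a) = -1/4*(-28) = 7)
S = -169/8 (S = -1/2 + ((-35 + 24)*(4 + 11))/8 = -1/2 + (-11*15)/8 = -1/2 + (1/8)*(-165) = -1/2 - 165/8 = -169/8 ≈ -21.125)
V(n, b) = 2 - 5*b (V(n, b) = 2 - b*5 = 2 - 5*b)
m(A) = -3 - 169*A/24 (m(A) = -3 + (A*(-169/8))/3 = -3 + (-169*A/8)/3 = -3 - 169*A/24)
I(11, 13)*(-55) + m(V(24, -6)) = 7*(-55) + (-3 - 169*(2 - 5*(-6))/24) = -385 + (-3 - 169*(2 + 30)/24) = -385 + (-3 - 169/24*32) = -385 + (-3 - 676/3) = -385 - 685/3 = -1840/3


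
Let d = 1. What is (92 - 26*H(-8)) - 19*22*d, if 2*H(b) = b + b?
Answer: -118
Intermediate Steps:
H(b) = b (H(b) = (b + b)/2 = (2*b)/2 = b)
(92 - 26*H(-8)) - 19*22*d = (92 - 26*(-8)) - 19*22 = (92 + 208) - 418 = 300 - 1*418 = 300 - 418 = -118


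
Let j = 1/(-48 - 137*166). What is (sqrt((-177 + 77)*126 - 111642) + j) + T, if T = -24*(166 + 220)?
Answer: -211126561/22790 + I*sqrt(124242) ≈ -9264.0 + 352.48*I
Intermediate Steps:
T = -9264 (T = -24*386 = -9264)
j = -1/22790 (j = 1/(-48 - 22742) = 1/(-22790) = -1/22790 ≈ -4.3879e-5)
(sqrt((-177 + 77)*126 - 111642) + j) + T = (sqrt((-177 + 77)*126 - 111642) - 1/22790) - 9264 = (sqrt(-100*126 - 111642) - 1/22790) - 9264 = (sqrt(-12600 - 111642) - 1/22790) - 9264 = (sqrt(-124242) - 1/22790) - 9264 = (I*sqrt(124242) - 1/22790) - 9264 = (-1/22790 + I*sqrt(124242)) - 9264 = -211126561/22790 + I*sqrt(124242)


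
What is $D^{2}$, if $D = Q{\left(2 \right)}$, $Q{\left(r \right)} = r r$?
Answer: $16$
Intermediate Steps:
$Q{\left(r \right)} = r^{2}$
$D = 4$ ($D = 2^{2} = 4$)
$D^{2} = 4^{2} = 16$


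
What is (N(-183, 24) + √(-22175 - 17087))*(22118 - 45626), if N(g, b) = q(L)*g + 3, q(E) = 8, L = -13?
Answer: 34345188 - 23508*I*√39262 ≈ 3.4345e+7 - 4.658e+6*I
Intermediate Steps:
N(g, b) = 3 + 8*g (N(g, b) = 8*g + 3 = 3 + 8*g)
(N(-183, 24) + √(-22175 - 17087))*(22118 - 45626) = ((3 + 8*(-183)) + √(-22175 - 17087))*(22118 - 45626) = ((3 - 1464) + √(-39262))*(-23508) = (-1461 + I*√39262)*(-23508) = 34345188 - 23508*I*√39262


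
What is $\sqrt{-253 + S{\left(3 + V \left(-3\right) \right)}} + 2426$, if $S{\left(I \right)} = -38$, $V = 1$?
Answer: $2426 + i \sqrt{291} \approx 2426.0 + 17.059 i$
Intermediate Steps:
$\sqrt{-253 + S{\left(3 + V \left(-3\right) \right)}} + 2426 = \sqrt{-253 - 38} + 2426 = \sqrt{-291} + 2426 = i \sqrt{291} + 2426 = 2426 + i \sqrt{291}$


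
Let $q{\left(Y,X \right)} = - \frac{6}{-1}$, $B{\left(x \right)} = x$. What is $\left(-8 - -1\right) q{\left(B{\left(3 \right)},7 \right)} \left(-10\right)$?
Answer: $420$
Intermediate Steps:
$q{\left(Y,X \right)} = 6$ ($q{\left(Y,X \right)} = \left(-6\right) \left(-1\right) = 6$)
$\left(-8 - -1\right) q{\left(B{\left(3 \right)},7 \right)} \left(-10\right) = \left(-8 - -1\right) 6 \left(-10\right) = \left(-8 + 1\right) 6 \left(-10\right) = \left(-7\right) 6 \left(-10\right) = \left(-42\right) \left(-10\right) = 420$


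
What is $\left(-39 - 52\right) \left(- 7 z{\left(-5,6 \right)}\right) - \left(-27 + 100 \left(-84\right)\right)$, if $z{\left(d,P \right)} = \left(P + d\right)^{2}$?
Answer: $9064$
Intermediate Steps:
$\left(-39 - 52\right) \left(- 7 z{\left(-5,6 \right)}\right) - \left(-27 + 100 \left(-84\right)\right) = \left(-39 - 52\right) \left(- 7 \left(6 - 5\right)^{2}\right) - \left(-27 + 100 \left(-84\right)\right) = - 91 \left(- 7 \cdot 1^{2}\right) - \left(-27 - 8400\right) = - 91 \left(\left(-7\right) 1\right) - -8427 = \left(-91\right) \left(-7\right) + 8427 = 637 + 8427 = 9064$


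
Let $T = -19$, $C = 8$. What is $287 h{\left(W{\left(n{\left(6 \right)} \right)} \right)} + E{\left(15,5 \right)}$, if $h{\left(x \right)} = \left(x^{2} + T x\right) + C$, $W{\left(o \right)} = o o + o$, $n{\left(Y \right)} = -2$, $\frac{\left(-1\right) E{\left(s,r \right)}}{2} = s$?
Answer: $-7492$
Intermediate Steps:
$E{\left(s,r \right)} = - 2 s$
$W{\left(o \right)} = o + o^{2}$ ($W{\left(o \right)} = o^{2} + o = o + o^{2}$)
$h{\left(x \right)} = 8 + x^{2} - 19 x$ ($h{\left(x \right)} = \left(x^{2} - 19 x\right) + 8 = 8 + x^{2} - 19 x$)
$287 h{\left(W{\left(n{\left(6 \right)} \right)} \right)} + E{\left(15,5 \right)} = 287 \left(8 + \left(- 2 \left(1 - 2\right)\right)^{2} - 19 \left(- 2 \left(1 - 2\right)\right)\right) - 30 = 287 \left(8 + \left(\left(-2\right) \left(-1\right)\right)^{2} - 19 \left(\left(-2\right) \left(-1\right)\right)\right) - 30 = 287 \left(8 + 2^{2} - 38\right) - 30 = 287 \left(8 + 4 - 38\right) - 30 = 287 \left(-26\right) - 30 = -7462 - 30 = -7492$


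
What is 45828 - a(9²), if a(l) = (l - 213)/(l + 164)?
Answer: 11227992/245 ≈ 45829.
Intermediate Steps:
a(l) = (-213 + l)/(164 + l)
45828 - a(9²) = 45828 - (-213 + 9²)/(164 + 9²) = 45828 - (-213 + 81)/(164 + 81) = 45828 - (-132)/245 = 45828 - 1*(-132/245) = 45828 + 132/245 = 11227992/245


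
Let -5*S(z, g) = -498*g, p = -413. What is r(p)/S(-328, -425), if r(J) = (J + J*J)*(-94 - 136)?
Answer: 3913588/4233 ≈ 924.54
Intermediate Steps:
r(J) = -230*J - 230*J**2 (r(J) = (J + J**2)*(-230) = -230*J - 230*J**2)
S(z, g) = 498*g/5 (S(z, g) = -(-498)*g/5 = 498*g/5)
r(p)/S(-328, -425) = (-230*(-413)*(1 - 413))/(((498/5)*(-425))) = -230*(-413)*(-412)/(-42330) = -39135880*(-1/42330) = 3913588/4233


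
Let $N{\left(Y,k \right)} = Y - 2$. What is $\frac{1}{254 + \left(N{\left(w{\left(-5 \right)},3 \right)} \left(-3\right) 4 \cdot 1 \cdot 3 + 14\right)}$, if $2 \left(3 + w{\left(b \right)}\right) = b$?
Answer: $\frac{1}{538} \approx 0.0018587$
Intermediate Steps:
$w{\left(b \right)} = -3 + \frac{b}{2}$
$N{\left(Y,k \right)} = -2 + Y$
$\frac{1}{254 + \left(N{\left(w{\left(-5 \right)},3 \right)} \left(-3\right) 4 \cdot 1 \cdot 3 + 14\right)} = \frac{1}{254 + \left(\left(-2 + \left(-3 + \frac{1}{2} \left(-5\right)\right)\right) \left(-3\right) 4 \cdot 1 \cdot 3 + 14\right)} = \frac{1}{254 + \left(\left(-2 - \frac{11}{2}\right) \left(-3\right) 4 \cdot 3 + 14\right)} = \frac{1}{254 + \left(\left(- \frac{15}{2}\right) \left(-3\right) 4 \cdot 3 + 14\right)} = \frac{1}{254 + \left(\frac{45}{2} \cdot 4 \cdot 3 + 14\right)} = \frac{1}{254 + \left(90 \cdot 3 + 14\right)} = \frac{1}{254 + \left(270 + 14\right)} = \frac{1}{254 + 284} = \frac{1}{538}$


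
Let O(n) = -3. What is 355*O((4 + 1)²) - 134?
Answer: -1199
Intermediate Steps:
355*O((4 + 1)²) - 134 = 355*(-3) - 134 = -1065 - 134 = -1199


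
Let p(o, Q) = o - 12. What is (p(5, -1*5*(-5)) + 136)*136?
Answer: 17544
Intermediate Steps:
p(o, Q) = -12 + o
(p(5, -1*5*(-5)) + 136)*136 = ((-12 + 5) + 136)*136 = (-7 + 136)*136 = 129*136 = 17544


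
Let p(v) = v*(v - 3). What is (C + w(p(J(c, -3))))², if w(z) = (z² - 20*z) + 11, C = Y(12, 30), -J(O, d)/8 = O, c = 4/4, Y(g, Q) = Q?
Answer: 36300625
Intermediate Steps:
c = 1 (c = 4*(¼) = 1)
J(O, d) = -8*O
p(v) = v*(-3 + v)
C = 30
w(z) = 11 + z² - 20*z
(C + w(p(J(c, -3))))² = (30 + (11 + ((-8*1)*(-3 - 8*1))² - 20*(-8*1)*(-3 - 8*1)))² = (30 + (11 + (-8*(-3 - 8))² - (-160)*(-3 - 8)))² = (30 + (11 + (-8*(-11))² - (-160)*(-11)))² = (30 + (11 + 88² - 20*88))² = (30 + (11 + 7744 - 1760))² = (30 + 5995)² = 6025² = 36300625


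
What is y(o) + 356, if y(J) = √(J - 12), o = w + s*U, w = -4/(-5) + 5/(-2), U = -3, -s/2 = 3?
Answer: 356 + √430/10 ≈ 358.07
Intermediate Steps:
s = -6 (s = -2*3 = -6)
w = -17/10 (w = -4*(-⅕) + 5*(-½) = ⅘ - 5/2 = -17/10 ≈ -1.7000)
o = 163/10 (o = -17/10 - 6*(-3) = -17/10 + 18 = 163/10 ≈ 16.300)
y(J) = √(-12 + J)
y(o) + 356 = √(-12 + 163/10) + 356 = √(43/10) + 356 = √430/10 + 356 = 356 + √430/10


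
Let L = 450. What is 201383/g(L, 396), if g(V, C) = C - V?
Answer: -201383/54 ≈ -3729.3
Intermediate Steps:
201383/g(L, 396) = 201383/(396 - 1*450) = 201383/(396 - 450) = 201383/(-54) = 201383*(-1/54) = -201383/54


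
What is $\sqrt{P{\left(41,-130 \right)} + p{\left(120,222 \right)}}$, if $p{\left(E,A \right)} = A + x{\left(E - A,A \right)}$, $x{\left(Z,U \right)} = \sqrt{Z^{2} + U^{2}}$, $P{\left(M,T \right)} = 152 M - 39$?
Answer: $\sqrt{6415 + 6 \sqrt{1658}} \approx 81.605$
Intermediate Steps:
$P{\left(M,T \right)} = -39 + 152 M$
$x{\left(Z,U \right)} = \sqrt{U^{2} + Z^{2}}$
$p{\left(E,A \right)} = A + \sqrt{A^{2} + \left(E - A\right)^{2}}$
$\sqrt{P{\left(41,-130 \right)} + p{\left(120,222 \right)}} = \sqrt{\left(-39 + 152 \cdot 41\right) + \left(222 + \sqrt{222^{2} + \left(222 - 120\right)^{2}}\right)} = \sqrt{\left(-39 + 6232\right) + \left(222 + \sqrt{49284 + \left(222 - 120\right)^{2}}\right)} = \sqrt{6193 + \left(222 + \sqrt{49284 + 102^{2}}\right)} = \sqrt{6193 + \left(222 + \sqrt{49284 + 10404}\right)} = \sqrt{6193 + \left(222 + \sqrt{59688}\right)} = \sqrt{6193 + \left(222 + 6 \sqrt{1658}\right)} = \sqrt{6415 + 6 \sqrt{1658}}$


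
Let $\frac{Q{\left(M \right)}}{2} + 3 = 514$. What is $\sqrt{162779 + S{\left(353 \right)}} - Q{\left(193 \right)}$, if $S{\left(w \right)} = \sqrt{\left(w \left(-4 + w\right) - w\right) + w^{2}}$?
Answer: $-1022 + \sqrt{162779 + \sqrt{247453}} \approx -617.92$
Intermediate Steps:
$Q{\left(M \right)} = 1022$ ($Q{\left(M \right)} = -6 + 2 \cdot 514 = -6 + 1028 = 1022$)
$S{\left(w \right)} = \sqrt{w^{2} - w + w \left(-4 + w\right)}$ ($S{\left(w \right)} = \sqrt{\left(- w + w \left(-4 + w\right)\right) + w^{2}} = \sqrt{w^{2} - w + w \left(-4 + w\right)}$)
$\sqrt{162779 + S{\left(353 \right)}} - Q{\left(193 \right)} = \sqrt{162779 + \sqrt{353 \left(-5 + 2 \cdot 353\right)}} - 1022 = \sqrt{162779 + \sqrt{353 \left(-5 + 706\right)}} - 1022 = \sqrt{162779 + \sqrt{353 \cdot 701}} - 1022 = \sqrt{162779 + \sqrt{247453}} - 1022 = -1022 + \sqrt{162779 + \sqrt{247453}}$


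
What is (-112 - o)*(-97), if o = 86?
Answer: 19206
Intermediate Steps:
(-112 - o)*(-97) = (-112 - 1*86)*(-97) = (-112 - 86)*(-97) = -198*(-97) = 19206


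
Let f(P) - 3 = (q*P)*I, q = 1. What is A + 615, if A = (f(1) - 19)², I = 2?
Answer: 811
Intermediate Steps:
f(P) = 3 + 2*P (f(P) = 3 + (1*P)*2 = 3 + P*2 = 3 + 2*P)
A = 196 (A = ((3 + 2*1) - 19)² = ((3 + 2) - 19)² = (5 - 19)² = (-14)² = 196)
A + 615 = 196 + 615 = 811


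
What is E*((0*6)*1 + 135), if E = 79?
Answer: 10665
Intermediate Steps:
E*((0*6)*1 + 135) = 79*((0*6)*1 + 135) = 79*(0*1 + 135) = 79*(0 + 135) = 79*135 = 10665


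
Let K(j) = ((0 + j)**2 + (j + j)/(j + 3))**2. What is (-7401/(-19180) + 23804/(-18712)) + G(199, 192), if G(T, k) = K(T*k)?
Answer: 15510662352531916268604513654054481/7278017948301380 ≈ 2.1312e+18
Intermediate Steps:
K(j) = (j**2 + 2*j/(3 + j))**2 (K(j) = (j**2 + (2*j)/(3 + j))**2 = (j**2 + 2*j/(3 + j))**2)
G(T, k) = T**2*k**2*(2 + T**2*k**2 + 3*T*k)**2/(3 + T*k)**2 (G(T, k) = (T*k)**2*(2 + (T*k)**2 + 3*(T*k))**2/(3 + T*k)**2 = (T**2*k**2)*(2 + T**2*k**2 + 3*T*k)**2/(3 + T*k)**2 = T**2*k**2*(2 + T**2*k**2 + 3*T*k)**2/(3 + T*k)**2)
(-7401/(-19180) + 23804/(-18712)) + G(199, 192) = (-7401/(-19180) + 23804/(-18712)) + 199**2*192**2*(2 + 199**2*192**2 + 3*199*192)**2/(3 + 199*192)**2 = (-7401*(-1/19180) + 23804*(-1/18712)) + 39601*36864*(2 + 39601*36864 + 114624)**2/(3 + 38208)**2 = (7401/19180 - 5951/4678) + 39601*36864*(2 + 1459851264 + 114624)**2/38211**2 = -39759151/44862020 + 39601*36864*(1/1460080521)*1459965890**2 = -39759151/44862020 + 39601*36864*(1/1460080521)*2131500399963492100 = -39759151/44862020 + 345741505900356610671001600/162231169 = 15510662352531916268604513654054481/7278017948301380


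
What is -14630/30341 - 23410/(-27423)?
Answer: 309084320/832041243 ≈ 0.37148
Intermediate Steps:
-14630/30341 - 23410/(-27423) = -14630*1/30341 - 23410*(-1/27423) = -14630/30341 + 23410/27423 = 309084320/832041243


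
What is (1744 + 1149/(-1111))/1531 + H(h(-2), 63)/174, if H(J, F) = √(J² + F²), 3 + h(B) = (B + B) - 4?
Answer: 1936435/1700941 + √4090/174 ≈ 1.5060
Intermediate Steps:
h(B) = -7 + 2*B (h(B) = -3 + ((B + B) - 4) = -3 + (2*B - 4) = -3 + (-4 + 2*B) = -7 + 2*B)
H(J, F) = √(F² + J²)
(1744 + 1149/(-1111))/1531 + H(h(-2), 63)/174 = (1744 + 1149/(-1111))/1531 + √(63² + (-7 + 2*(-2))²)/174 = (1744 + 1149*(-1/1111))*(1/1531) + √(3969 + (-7 - 4)²)*(1/174) = (1744 - 1149/1111)*(1/1531) + √(3969 + (-11)²)*(1/174) = (1936435/1111)*(1/1531) + √(3969 + 121)*(1/174) = 1936435/1700941 + √4090*(1/174) = 1936435/1700941 + √4090/174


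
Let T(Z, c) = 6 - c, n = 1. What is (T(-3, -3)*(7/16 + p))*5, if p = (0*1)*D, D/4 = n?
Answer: 315/16 ≈ 19.688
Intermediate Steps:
D = 4 (D = 4*1 = 4)
p = 0 (p = (0*1)*4 = 0*4 = 0)
(T(-3, -3)*(7/16 + p))*5 = ((6 - 1*(-3))*(7/16 + 0))*5 = ((6 + 3)*(7*(1/16) + 0))*5 = (9*(7/16 + 0))*5 = (9*(7/16))*5 = (63/16)*5 = 315/16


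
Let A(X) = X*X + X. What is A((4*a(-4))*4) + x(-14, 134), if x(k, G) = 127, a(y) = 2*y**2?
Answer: 262783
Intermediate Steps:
A(X) = X + X**2 (A(X) = X**2 + X = X + X**2)
A((4*a(-4))*4) + x(-14, 134) = ((4*(2*(-4)**2))*4)*(1 + (4*(2*(-4)**2))*4) + 127 = ((4*(2*16))*4)*(1 + (4*(2*16))*4) + 127 = ((4*32)*4)*(1 + (4*32)*4) + 127 = (128*4)*(1 + 128*4) + 127 = 512*(1 + 512) + 127 = 512*513 + 127 = 262656 + 127 = 262783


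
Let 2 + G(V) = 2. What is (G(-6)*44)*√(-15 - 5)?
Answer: 0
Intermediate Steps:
G(V) = 0 (G(V) = -2 + 2 = 0)
(G(-6)*44)*√(-15 - 5) = (0*44)*√(-15 - 5) = 0*√(-20) = 0*(2*I*√5) = 0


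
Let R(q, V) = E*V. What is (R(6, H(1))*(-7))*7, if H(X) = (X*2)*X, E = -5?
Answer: 490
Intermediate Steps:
H(X) = 2*X² (H(X) = (2*X)*X = 2*X²)
R(q, V) = -5*V
(R(6, H(1))*(-7))*7 = (-10*1²*(-7))*7 = (-10*(-7))*7 = (-5*2*(-7))*7 = -10*(-7)*7 = 70*7 = 490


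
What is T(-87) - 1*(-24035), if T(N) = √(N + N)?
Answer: 24035 + I*√174 ≈ 24035.0 + 13.191*I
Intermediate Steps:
T(N) = √2*√N (T(N) = √(2*N) = √2*√N)
T(-87) - 1*(-24035) = √2*√(-87) - 1*(-24035) = √2*(I*√87) + 24035 = I*√174 + 24035 = 24035 + I*√174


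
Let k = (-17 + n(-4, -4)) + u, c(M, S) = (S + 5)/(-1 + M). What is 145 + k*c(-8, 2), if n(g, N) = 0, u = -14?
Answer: 1522/9 ≈ 169.11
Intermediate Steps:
c(M, S) = (5 + S)/(-1 + M)
k = -31 (k = (-17 + 0) - 14 = -17 - 14 = -31)
145 + k*c(-8, 2) = 145 - 31*(5 + 2)/(-1 - 8) = 145 - 31*7/(-9) = 145 - (-31)*7/9 = 145 - 31*(-7/9) = 145 + 217/9 = 1522/9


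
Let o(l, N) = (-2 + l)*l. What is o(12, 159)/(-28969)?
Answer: -120/28969 ≈ -0.0041424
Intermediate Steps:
o(l, N) = l*(-2 + l)
o(12, 159)/(-28969) = (12*(-2 + 12))/(-28969) = (12*10)*(-1/28969) = 120*(-1/28969) = -120/28969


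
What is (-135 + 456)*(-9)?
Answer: -2889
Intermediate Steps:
(-135 + 456)*(-9) = 321*(-9) = -2889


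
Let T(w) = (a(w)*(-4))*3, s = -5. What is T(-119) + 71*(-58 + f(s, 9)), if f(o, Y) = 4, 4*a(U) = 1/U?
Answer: -456243/119 ≈ -3834.0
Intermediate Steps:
a(U) = 1/(4*U) (a(U) = (1/U)/4 = 1/(4*U))
T(w) = -3/w (T(w) = ((1/(4*w))*(-4))*3 = -1/w*3 = -3/w)
T(-119) + 71*(-58 + f(s, 9)) = -3/(-119) + 71*(-58 + 4) = -3*(-1/119) + 71*(-54) = 3/119 - 3834 = -456243/119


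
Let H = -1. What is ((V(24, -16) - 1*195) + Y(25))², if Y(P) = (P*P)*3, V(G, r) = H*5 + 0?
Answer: 2805625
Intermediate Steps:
V(G, r) = -5 (V(G, r) = -1*5 + 0 = -5 + 0 = -5)
Y(P) = 3*P² (Y(P) = P²*3 = 3*P²)
((V(24, -16) - 1*195) + Y(25))² = ((-5 - 1*195) + 3*25²)² = ((-5 - 195) + 3*625)² = (-200 + 1875)² = 1675² = 2805625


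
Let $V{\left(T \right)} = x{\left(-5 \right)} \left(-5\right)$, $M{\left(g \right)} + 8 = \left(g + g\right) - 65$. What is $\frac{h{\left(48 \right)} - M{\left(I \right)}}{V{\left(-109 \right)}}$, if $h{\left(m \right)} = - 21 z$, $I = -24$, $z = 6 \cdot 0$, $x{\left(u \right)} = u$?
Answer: $\frac{121}{25} \approx 4.84$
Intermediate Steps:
$z = 0$
$h{\left(m \right)} = 0$ ($h{\left(m \right)} = \left(-21\right) 0 = 0$)
$M{\left(g \right)} = -73 + 2 g$ ($M{\left(g \right)} = -8 + \left(\left(g + g\right) - 65\right) = -8 + \left(2 g - 65\right) = -8 + \left(-65 + 2 g\right) = -73 + 2 g$)
$V{\left(T \right)} = 25$ ($V{\left(T \right)} = \left(-5\right) \left(-5\right) = 25$)
$\frac{h{\left(48 \right)} - M{\left(I \right)}}{V{\left(-109 \right)}} = \frac{0 - \left(-73 + 2 \left(-24\right)\right)}{25} = \left(0 - \left(-73 - 48\right)\right) \frac{1}{25} = \left(0 - -121\right) \frac{1}{25} = \left(0 + 121\right) \frac{1}{25} = 121 \cdot \frac{1}{25} = \frac{121}{25}$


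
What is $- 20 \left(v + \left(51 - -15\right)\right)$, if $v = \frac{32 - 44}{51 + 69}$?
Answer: $-1318$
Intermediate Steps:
$v = - \frac{1}{10}$ ($v = - \frac{12}{120} = \left(-12\right) \frac{1}{120} = - \frac{1}{10} \approx -0.1$)
$- 20 \left(v + \left(51 - -15\right)\right) = - 20 \left(- \frac{1}{10} + \left(51 - -15\right)\right) = - 20 \left(- \frac{1}{10} + \left(51 + 15\right)\right) = - 20 \left(- \frac{1}{10} + 66\right) = \left(-20\right) \frac{659}{10} = -1318$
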